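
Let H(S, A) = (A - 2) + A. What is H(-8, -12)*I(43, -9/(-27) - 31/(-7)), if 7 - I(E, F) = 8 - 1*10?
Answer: -234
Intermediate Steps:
H(S, A) = -2 + 2*A (H(S, A) = (-2 + A) + A = -2 + 2*A)
I(E, F) = 9 (I(E, F) = 7 - (8 - 1*10) = 7 - (8 - 10) = 7 - 1*(-2) = 7 + 2 = 9)
H(-8, -12)*I(43, -9/(-27) - 31/(-7)) = (-2 + 2*(-12))*9 = (-2 - 24)*9 = -26*9 = -234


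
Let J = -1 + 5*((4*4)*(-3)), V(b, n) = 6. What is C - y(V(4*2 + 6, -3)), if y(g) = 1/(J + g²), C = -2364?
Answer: -484619/205 ≈ -2364.0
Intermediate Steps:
J = -241 (J = -1 + 5*(16*(-3)) = -1 + 5*(-48) = -1 - 240 = -241)
y(g) = 1/(-241 + g²)
C - y(V(4*2 + 6, -3)) = -2364 - 1/(-241 + 6²) = -2364 - 1/(-241 + 36) = -2364 - 1/(-205) = -2364 - 1*(-1/205) = -2364 + 1/205 = -484619/205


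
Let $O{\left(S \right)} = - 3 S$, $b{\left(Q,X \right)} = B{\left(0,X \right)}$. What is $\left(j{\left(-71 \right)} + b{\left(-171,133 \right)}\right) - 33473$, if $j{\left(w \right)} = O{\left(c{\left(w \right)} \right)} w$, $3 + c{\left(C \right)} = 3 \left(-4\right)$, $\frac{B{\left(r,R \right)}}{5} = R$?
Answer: $-36003$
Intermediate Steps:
$B{\left(r,R \right)} = 5 R$
$b{\left(Q,X \right)} = 5 X$
$c{\left(C \right)} = -15$ ($c{\left(C \right)} = -3 + 3 \left(-4\right) = -3 - 12 = -15$)
$j{\left(w \right)} = 45 w$ ($j{\left(w \right)} = \left(-3\right) \left(-15\right) w = 45 w$)
$\left(j{\left(-71 \right)} + b{\left(-171,133 \right)}\right) - 33473 = \left(45 \left(-71\right) + 5 \cdot 133\right) - 33473 = \left(-3195 + 665\right) - 33473 = -2530 - 33473 = -36003$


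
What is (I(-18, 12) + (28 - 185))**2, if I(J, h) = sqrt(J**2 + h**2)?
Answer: 25117 - 1884*sqrt(13) ≈ 18324.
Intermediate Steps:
(I(-18, 12) + (28 - 185))**2 = (sqrt((-18)**2 + 12**2) + (28 - 185))**2 = (sqrt(324 + 144) - 157)**2 = (sqrt(468) - 157)**2 = (6*sqrt(13) - 157)**2 = (-157 + 6*sqrt(13))**2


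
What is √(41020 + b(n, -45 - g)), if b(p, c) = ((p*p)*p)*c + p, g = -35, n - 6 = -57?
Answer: √1367479 ≈ 1169.4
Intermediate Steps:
n = -51 (n = 6 - 57 = -51)
b(p, c) = p + c*p³ (b(p, c) = (p²*p)*c + p = p³*c + p = c*p³ + p = p + c*p³)
√(41020 + b(n, -45 - g)) = √(41020 + (-51 + (-45 - 1*(-35))*(-51)³)) = √(41020 + (-51 + (-45 + 35)*(-132651))) = √(41020 + (-51 - 10*(-132651))) = √(41020 + (-51 + 1326510)) = √(41020 + 1326459) = √1367479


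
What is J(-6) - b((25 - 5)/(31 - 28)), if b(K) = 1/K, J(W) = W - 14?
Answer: -403/20 ≈ -20.150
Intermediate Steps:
J(W) = -14 + W
J(-6) - b((25 - 5)/(31 - 28)) = (-14 - 6) - 1/((25 - 5)/(31 - 28)) = -20 - 1/(20/3) = -20 - 1/(20*(1/3)) = -20 - 1/20/3 = -20 - 1*3/20 = -20 - 3/20 = -403/20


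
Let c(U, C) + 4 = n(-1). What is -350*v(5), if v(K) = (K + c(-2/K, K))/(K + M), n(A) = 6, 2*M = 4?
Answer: -350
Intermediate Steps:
M = 2 (M = (1/2)*4 = 2)
c(U, C) = 2 (c(U, C) = -4 + 6 = 2)
v(K) = 1 (v(K) = (K + 2)/(K + 2) = (2 + K)/(2 + K) = 1)
-350*v(5) = -350*1 = -350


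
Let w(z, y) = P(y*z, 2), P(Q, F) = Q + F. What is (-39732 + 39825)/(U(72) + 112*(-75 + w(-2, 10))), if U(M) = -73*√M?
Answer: -13454/1501519 + 2263*√2/6006076 ≈ -0.0084274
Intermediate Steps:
P(Q, F) = F + Q
w(z, y) = 2 + y*z
(-39732 + 39825)/(U(72) + 112*(-75 + w(-2, 10))) = (-39732 + 39825)/(-438*√2 + 112*(-75 + (2 + 10*(-2)))) = 93/(-438*√2 + 112*(-75 + (2 - 20))) = 93/(-438*√2 + 112*(-75 - 18)) = 93/(-438*√2 + 112*(-93)) = 93/(-438*√2 - 10416) = 93/(-10416 - 438*√2)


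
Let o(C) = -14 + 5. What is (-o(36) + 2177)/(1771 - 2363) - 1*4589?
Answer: -1359437/296 ≈ -4592.7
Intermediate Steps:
o(C) = -9
(-o(36) + 2177)/(1771 - 2363) - 1*4589 = (-1*(-9) + 2177)/(1771 - 2363) - 1*4589 = (9 + 2177)/(-592) - 4589 = 2186*(-1/592) - 4589 = -1093/296 - 4589 = -1359437/296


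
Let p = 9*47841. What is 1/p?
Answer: 1/430569 ≈ 2.3225e-6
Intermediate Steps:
p = 430569
1/p = 1/430569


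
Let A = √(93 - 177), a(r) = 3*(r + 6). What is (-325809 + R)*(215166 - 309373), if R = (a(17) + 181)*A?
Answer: 30693488463 - 47103500*I*√21 ≈ 3.0693e+10 - 2.1586e+8*I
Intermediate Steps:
a(r) = 18 + 3*r (a(r) = 3*(6 + r) = 18 + 3*r)
A = 2*I*√21 (A = √(-84) = 2*I*√21 ≈ 9.1651*I)
R = 500*I*√21 (R = ((18 + 3*17) + 181)*(2*I*√21) = ((18 + 51) + 181)*(2*I*√21) = (69 + 181)*(2*I*√21) = 250*(2*I*√21) = 500*I*√21 ≈ 2291.3*I)
(-325809 + R)*(215166 - 309373) = (-325809 + 500*I*√21)*(215166 - 309373) = (-325809 + 500*I*√21)*(-94207) = 30693488463 - 47103500*I*√21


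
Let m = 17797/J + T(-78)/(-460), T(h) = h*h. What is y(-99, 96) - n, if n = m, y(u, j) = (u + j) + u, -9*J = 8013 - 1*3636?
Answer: -8754966/167785 ≈ -52.180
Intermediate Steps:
J = -1459/3 (J = -(8013 - 1*3636)/9 = -(8013 - 3636)/9 = -⅑*4377 = -1459/3 ≈ -486.33)
T(h) = h²
y(u, j) = j + 2*u (y(u, j) = (j + u) + u = j + 2*u)
m = -8359104/167785 (m = 17797/(-1459/3) + (-78)²/(-460) = 17797*(-3/1459) + 6084*(-1/460) = -53391/1459 - 1521/115 = -8359104/167785 ≈ -49.820)
n = -8359104/167785 ≈ -49.820
y(-99, 96) - n = (96 + 2*(-99)) - 1*(-8359104/167785) = (96 - 198) + 8359104/167785 = -102 + 8359104/167785 = -8754966/167785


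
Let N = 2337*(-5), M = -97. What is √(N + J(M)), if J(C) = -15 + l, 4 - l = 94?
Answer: 3*I*√1310 ≈ 108.58*I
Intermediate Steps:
l = -90 (l = 4 - 1*94 = 4 - 94 = -90)
J(C) = -105 (J(C) = -15 - 90 = -105)
N = -11685
√(N + J(M)) = √(-11685 - 105) = √(-11790) = 3*I*√1310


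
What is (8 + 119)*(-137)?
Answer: -17399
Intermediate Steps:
(8 + 119)*(-137) = 127*(-137) = -17399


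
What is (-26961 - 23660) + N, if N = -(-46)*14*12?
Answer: -42893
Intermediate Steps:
N = 7728 (N = -23*(-28)*12 = 644*12 = 7728)
(-26961 - 23660) + N = (-26961 - 23660) + 7728 = -50621 + 7728 = -42893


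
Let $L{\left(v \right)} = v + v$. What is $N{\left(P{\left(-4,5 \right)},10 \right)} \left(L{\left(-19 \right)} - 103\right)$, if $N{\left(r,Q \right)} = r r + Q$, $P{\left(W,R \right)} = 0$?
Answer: $-1410$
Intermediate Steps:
$L{\left(v \right)} = 2 v$
$N{\left(r,Q \right)} = Q + r^{2}$ ($N{\left(r,Q \right)} = r^{2} + Q = Q + r^{2}$)
$N{\left(P{\left(-4,5 \right)},10 \right)} \left(L{\left(-19 \right)} - 103\right) = \left(10 + 0^{2}\right) \left(2 \left(-19\right) - 103\right) = \left(10 + 0\right) \left(-38 - 103\right) = 10 \left(-141\right) = -1410$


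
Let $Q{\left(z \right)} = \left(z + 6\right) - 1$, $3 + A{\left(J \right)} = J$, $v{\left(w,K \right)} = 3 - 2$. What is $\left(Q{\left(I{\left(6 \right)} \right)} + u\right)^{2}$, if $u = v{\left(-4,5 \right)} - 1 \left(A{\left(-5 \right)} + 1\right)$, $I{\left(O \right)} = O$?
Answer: $361$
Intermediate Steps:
$v{\left(w,K \right)} = 1$ ($v{\left(w,K \right)} = 3 - 2 = 1$)
$A{\left(J \right)} = -3 + J$
$Q{\left(z \right)} = 5 + z$ ($Q{\left(z \right)} = \left(6 + z\right) - 1 = 5 + z$)
$u = 8$ ($u = 1 - 1 \left(\left(-3 - 5\right) + 1\right) = 1 - 1 \left(-8 + 1\right) = 1 - 1 \left(-7\right) = 1 - -7 = 1 + 7 = 8$)
$\left(Q{\left(I{\left(6 \right)} \right)} + u\right)^{2} = \left(\left(5 + 6\right) + 8\right)^{2} = \left(11 + 8\right)^{2} = 19^{2} = 361$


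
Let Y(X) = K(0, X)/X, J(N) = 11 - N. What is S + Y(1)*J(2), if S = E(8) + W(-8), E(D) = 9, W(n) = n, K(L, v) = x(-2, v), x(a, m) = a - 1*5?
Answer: -62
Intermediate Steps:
x(a, m) = -5 + a (x(a, m) = a - 5 = -5 + a)
K(L, v) = -7 (K(L, v) = -5 - 2 = -7)
Y(X) = -7/X
S = 1 (S = 9 - 8 = 1)
S + Y(1)*J(2) = 1 + (-7/1)*(11 - 1*2) = 1 + (-7*1)*(11 - 2) = 1 - 7*9 = 1 - 63 = -62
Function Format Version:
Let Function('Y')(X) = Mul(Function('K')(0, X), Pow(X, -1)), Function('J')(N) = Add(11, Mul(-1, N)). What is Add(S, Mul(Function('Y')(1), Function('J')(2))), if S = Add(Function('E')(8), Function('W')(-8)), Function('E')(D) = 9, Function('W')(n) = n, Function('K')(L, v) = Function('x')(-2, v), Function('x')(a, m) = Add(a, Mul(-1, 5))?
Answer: -62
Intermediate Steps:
Function('x')(a, m) = Add(-5, a) (Function('x')(a, m) = Add(a, -5) = Add(-5, a))
Function('K')(L, v) = -7 (Function('K')(L, v) = Add(-5, -2) = -7)
Function('Y')(X) = Mul(-7, Pow(X, -1))
S = 1 (S = Add(9, -8) = 1)
Add(S, Mul(Function('Y')(1), Function('J')(2))) = Add(1, Mul(Mul(-7, Pow(1, -1)), Add(11, Mul(-1, 2)))) = Add(1, Mul(Mul(-7, 1), Add(11, -2))) = Add(1, Mul(-7, 9)) = Add(1, -63) = -62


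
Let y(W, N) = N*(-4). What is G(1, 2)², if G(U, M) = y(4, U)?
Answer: 16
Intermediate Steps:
y(W, N) = -4*N
G(U, M) = -4*U
G(1, 2)² = (-4*1)² = (-4)² = 16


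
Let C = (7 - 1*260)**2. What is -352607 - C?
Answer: -416616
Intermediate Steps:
C = 64009 (C = (7 - 260)**2 = (-253)**2 = 64009)
-352607 - C = -352607 - 1*64009 = -352607 - 64009 = -416616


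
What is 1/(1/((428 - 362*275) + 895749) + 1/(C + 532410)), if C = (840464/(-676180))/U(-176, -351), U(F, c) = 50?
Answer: 1792435530032414384/5616676386567 ≈ 3.1913e+5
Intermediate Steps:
C = -105058/4226125 (C = (840464/(-676180))/50 = (840464*(-1/676180))*(1/50) = -210116/169045*1/50 = -105058/4226125 ≈ -0.024859)
1/(1/((428 - 362*275) + 895749) + 1/(C + 532410)) = 1/(1/((428 - 362*275) + 895749) + 1/(-105058/4226125 + 532410)) = 1/(1/((428 - 99550) + 895749) + 1/(2250031106192/4226125)) = 1/(1/(-99122 + 895749) + 4226125/2250031106192) = 1/(1/796627 + 4226125/2250031106192) = 1/(5616676386567/1792435530032414384) = 1792435530032414384/5616676386567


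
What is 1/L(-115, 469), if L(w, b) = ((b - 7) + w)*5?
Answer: 1/1735 ≈ 0.00057637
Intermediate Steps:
L(w, b) = -35 + 5*b + 5*w (L(w, b) = ((-7 + b) + w)*5 = (-7 + b + w)*5 = -35 + 5*b + 5*w)
1/L(-115, 469) = 1/(-35 + 5*469 + 5*(-115)) = 1/(-35 + 2345 - 575) = 1/1735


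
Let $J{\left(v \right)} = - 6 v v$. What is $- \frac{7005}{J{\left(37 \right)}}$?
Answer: $\frac{2335}{2738} \approx 0.85281$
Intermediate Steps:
$J{\left(v \right)} = - 6 v^{2}$
$- \frac{7005}{J{\left(37 \right)}} = - \frac{7005}{\left(-6\right) 37^{2}} = - \frac{7005}{\left(-6\right) 1369} = - \frac{7005}{-8214} = \left(-7005\right) \left(- \frac{1}{8214}\right) = \frac{2335}{2738}$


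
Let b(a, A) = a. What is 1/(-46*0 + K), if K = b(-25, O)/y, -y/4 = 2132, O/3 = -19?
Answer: 8528/25 ≈ 341.12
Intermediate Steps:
O = -57 (O = 3*(-19) = -57)
y = -8528 (y = -4*2132 = -8528)
K = 25/8528 (K = -25/(-8528) = -25*(-1/8528) = 25/8528 ≈ 0.0029315)
1/(-46*0 + K) = 1/(-46*0 + 25/8528) = 1/(0 + 25/8528) = 1/(25/8528) = 8528/25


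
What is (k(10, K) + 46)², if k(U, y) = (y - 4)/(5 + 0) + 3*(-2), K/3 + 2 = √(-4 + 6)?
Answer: 36118/25 + 228*√2/5 ≈ 1509.2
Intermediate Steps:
K = -6 + 3*√2 (K = -6 + 3*√(-4 + 6) = -6 + 3*√2 ≈ -1.7574)
k(U, y) = -34/5 + y/5 (k(U, y) = (-4 + y)/5 - 6 = (-4 + y)*(⅕) - 6 = (-⅘ + y/5) - 6 = -34/5 + y/5)
(k(10, K) + 46)² = ((-34/5 + (-6 + 3*√2)/5) + 46)² = ((-34/5 + (-6/5 + 3*√2/5)) + 46)² = ((-8 + 3*√2/5) + 46)² = (38 + 3*√2/5)²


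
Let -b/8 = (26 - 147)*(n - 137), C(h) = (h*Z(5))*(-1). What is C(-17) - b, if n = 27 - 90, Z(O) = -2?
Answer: 193566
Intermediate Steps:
n = -63
C(h) = 2*h (C(h) = (h*(-2))*(-1) = -2*h*(-1) = 2*h)
b = -193600 (b = -8*(26 - 147)*(-63 - 137) = -(-968)*(-200) = -8*24200 = -193600)
C(-17) - b = 2*(-17) - 1*(-193600) = -34 + 193600 = 193566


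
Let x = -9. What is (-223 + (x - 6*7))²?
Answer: 75076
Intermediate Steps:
(-223 + (x - 6*7))² = (-223 + (-9 - 6*7))² = (-223 + (-9 - 42))² = (-223 - 51)² = (-274)² = 75076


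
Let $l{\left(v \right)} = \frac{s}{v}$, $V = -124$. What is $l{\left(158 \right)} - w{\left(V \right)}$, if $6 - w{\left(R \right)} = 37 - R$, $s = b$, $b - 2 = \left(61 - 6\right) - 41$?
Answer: $\frac{12253}{79} \approx 155.1$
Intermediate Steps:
$b = 16$ ($b = 2 + \left(\left(61 - 6\right) - 41\right) = 2 + \left(55 - 41\right) = 2 + 14 = 16$)
$s = 16$
$w{\left(R \right)} = -31 + R$ ($w{\left(R \right)} = 6 - \left(37 - R\right) = 6 + \left(-37 + R\right) = -31 + R$)
$l{\left(v \right)} = \frac{16}{v}$
$l{\left(158 \right)} - w{\left(V \right)} = \frac{16}{158} - \left(-31 - 124\right) = 16 \cdot \frac{1}{158} - -155 = \frac{8}{79} + 155 = \frac{12253}{79}$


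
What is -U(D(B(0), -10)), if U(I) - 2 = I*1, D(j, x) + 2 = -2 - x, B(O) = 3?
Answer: -8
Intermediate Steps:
D(j, x) = -4 - x (D(j, x) = -2 + (-2 - x) = -4 - x)
U(I) = 2 + I (U(I) = 2 + I*1 = 2 + I)
-U(D(B(0), -10)) = -(2 + (-4 - 1*(-10))) = -(2 + (-4 + 10)) = -(2 + 6) = -1*8 = -8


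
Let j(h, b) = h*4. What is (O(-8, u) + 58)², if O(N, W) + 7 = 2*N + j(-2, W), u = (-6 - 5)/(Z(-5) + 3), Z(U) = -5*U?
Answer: 729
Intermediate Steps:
j(h, b) = 4*h
u = -11/28 (u = (-6 - 5)/(-5*(-5) + 3) = -11/(25 + 3) = -11/28 ≈ -0.39286)
O(N, W) = -15 + 2*N (O(N, W) = -7 + (2*N + 4*(-2)) = -7 + (2*N - 8) = -7 + (-8 + 2*N) = -15 + 2*N)
(O(-8, u) + 58)² = ((-15 + 2*(-8)) + 58)² = ((-15 - 16) + 58)² = (-31 + 58)² = 27² = 729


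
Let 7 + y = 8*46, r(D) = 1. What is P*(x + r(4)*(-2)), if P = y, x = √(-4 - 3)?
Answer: -722 + 361*I*√7 ≈ -722.0 + 955.12*I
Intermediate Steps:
y = 361 (y = -7 + 8*46 = -7 + 368 = 361)
x = I*√7 (x = √(-7) = I*√7 ≈ 2.6458*I)
P = 361
P*(x + r(4)*(-2)) = 361*(I*√7 + 1*(-2)) = 361*(I*√7 - 2) = 361*(-2 + I*√7) = -722 + 361*I*√7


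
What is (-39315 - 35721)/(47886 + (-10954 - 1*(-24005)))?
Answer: -75036/60937 ≈ -1.2314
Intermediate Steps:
(-39315 - 35721)/(47886 + (-10954 - 1*(-24005))) = -75036/(47886 + (-10954 + 24005)) = -75036/(47886 + 13051) = -75036/60937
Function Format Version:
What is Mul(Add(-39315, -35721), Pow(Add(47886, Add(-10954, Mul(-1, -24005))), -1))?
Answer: Rational(-75036, 60937) ≈ -1.2314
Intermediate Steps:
Mul(Add(-39315, -35721), Pow(Add(47886, Add(-10954, Mul(-1, -24005))), -1)) = Mul(-75036, Pow(Add(47886, Add(-10954, 24005)), -1)) = Mul(-75036, Pow(Add(47886, 13051), -1)) = Mul(-75036, Pow(60937, -1)) = Mul(-75036, Rational(1, 60937)) = Rational(-75036, 60937)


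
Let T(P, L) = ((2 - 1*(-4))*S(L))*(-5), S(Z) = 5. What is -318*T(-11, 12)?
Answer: 47700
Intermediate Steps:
T(P, L) = -150 (T(P, L) = ((2 - 1*(-4))*5)*(-5) = ((2 + 4)*5)*(-5) = (6*5)*(-5) = 30*(-5) = -150)
-318*T(-11, 12) = -318*(-150) = 47700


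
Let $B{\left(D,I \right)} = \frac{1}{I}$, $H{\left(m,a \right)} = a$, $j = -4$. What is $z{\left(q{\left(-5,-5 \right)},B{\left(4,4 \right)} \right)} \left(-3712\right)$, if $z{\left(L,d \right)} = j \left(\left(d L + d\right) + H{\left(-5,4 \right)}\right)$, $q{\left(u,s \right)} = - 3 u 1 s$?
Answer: $-215296$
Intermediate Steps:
$q{\left(u,s \right)} = - 3 s u$ ($q{\left(u,s \right)} = - 3 u s = - 3 s u$)
$z{\left(L,d \right)} = -16 - 4 d - 4 L d$ ($z{\left(L,d \right)} = - 4 \left(\left(d L + d\right) + 4\right) = - 4 \left(\left(L d + d\right) + 4\right) = - 4 \left(\left(d + L d\right) + 4\right) = - 4 \left(4 + d + L d\right) = -16 - 4 d - 4 L d$)
$z{\left(q{\left(-5,-5 \right)},B{\left(4,4 \right)} \right)} \left(-3712\right) = \left(-16 - \frac{4}{4} - \frac{4 \left(\left(-3\right) \left(-5\right) \left(-5\right)\right)}{4}\right) \left(-3712\right) = \left(-16 - 1 - \left(-300\right) \frac{1}{4}\right) \left(-3712\right) = \left(-16 - 1 + 75\right) \left(-3712\right) = 58 \left(-3712\right) = -215296$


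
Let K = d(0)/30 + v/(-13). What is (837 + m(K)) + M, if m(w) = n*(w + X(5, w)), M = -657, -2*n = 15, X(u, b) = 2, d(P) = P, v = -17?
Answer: 4035/26 ≈ 155.19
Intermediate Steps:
K = 17/13 (K = 0/30 - 17/(-13) = 0*(1/30) - 17*(-1/13) = 0 + 17/13 = 17/13 ≈ 1.3077)
n = -15/2 (n = -1/2*15 = -15/2 ≈ -7.5000)
m(w) = -15 - 15*w/2 (m(w) = -15*(w + 2)/2 = -15*(2 + w)/2 = -15 - 15*w/2)
(837 + m(K)) + M = (837 + (-15 - 15/2*17/13)) - 657 = (837 + (-15 - 255/26)) - 657 = (837 - 645/26) - 657 = 21117/26 - 657 = 4035/26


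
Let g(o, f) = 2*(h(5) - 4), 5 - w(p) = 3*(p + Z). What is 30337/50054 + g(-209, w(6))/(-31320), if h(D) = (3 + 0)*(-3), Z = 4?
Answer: 8202209/13514580 ≈ 0.60692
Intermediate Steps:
h(D) = -9 (h(D) = 3*(-3) = -9)
w(p) = -7 - 3*p (w(p) = 5 - 3*(p + 4) = 5 - 3*(4 + p) = 5 - (12 + 3*p) = 5 + (-12 - 3*p) = -7 - 3*p)
g(o, f) = -26 (g(o, f) = 2*(-9 - 4) = 2*(-13) = -26)
30337/50054 + g(-209, w(6))/(-31320) = 30337/50054 - 26/(-31320) = 30337*(1/50054) - 26*(-1/31320) = 30337/50054 + 13/15660 = 8202209/13514580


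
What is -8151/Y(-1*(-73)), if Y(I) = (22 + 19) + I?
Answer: -143/2 ≈ -71.500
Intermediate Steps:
Y(I) = 41 + I
-8151/Y(-1*(-73)) = -8151/(41 - 1*(-73)) = -8151/(41 + 73) = -8151/114 = -8151*1/114 = -143/2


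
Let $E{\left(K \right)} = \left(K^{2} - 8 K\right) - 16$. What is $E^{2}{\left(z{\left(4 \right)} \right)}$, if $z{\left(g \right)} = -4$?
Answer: $1024$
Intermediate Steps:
$E{\left(K \right)} = -16 + K^{2} - 8 K$
$E^{2}{\left(z{\left(4 \right)} \right)} = \left(-16 + \left(-4\right)^{2} - -32\right)^{2} = \left(-16 + 16 + 32\right)^{2} = 32^{2} = 1024$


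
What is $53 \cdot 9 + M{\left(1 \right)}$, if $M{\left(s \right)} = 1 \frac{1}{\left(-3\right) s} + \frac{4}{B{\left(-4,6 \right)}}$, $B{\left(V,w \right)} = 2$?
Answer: $\frac{1436}{3} \approx 478.67$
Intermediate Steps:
$M{\left(s \right)} = 2 - \frac{1}{3 s}$ ($M{\left(s \right)} = 1 \frac{1}{\left(-3\right) s} + \frac{4}{2} = 1 \left(- \frac{1}{3 s}\right) + 4 \cdot \frac{1}{2} = - \frac{1}{3 s} + 2 = 2 - \frac{1}{3 s}$)
$53 \cdot 9 + M{\left(1 \right)} = 53 \cdot 9 + \left(2 - \frac{1}{3 \cdot 1}\right) = 477 + \left(2 - \frac{1}{3}\right) = 477 + \frac{5}{3} = \frac{1436}{3}$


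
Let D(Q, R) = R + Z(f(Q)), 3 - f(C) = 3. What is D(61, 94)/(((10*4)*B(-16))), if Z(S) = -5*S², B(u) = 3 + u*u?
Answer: 47/5180 ≈ 0.0090734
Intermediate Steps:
f(C) = 0 (f(C) = 3 - 1*3 = 3 - 3 = 0)
B(u) = 3 + u²
D(Q, R) = R (D(Q, R) = R - 5*0² = R - 5*0 = R + 0 = R)
D(61, 94)/(((10*4)*B(-16))) = 94/(((10*4)*(3 + (-16)²))) = 94/((40*(3 + 256))) = 94/((40*259)) = 94/10360 = 94*(1/10360) = 47/5180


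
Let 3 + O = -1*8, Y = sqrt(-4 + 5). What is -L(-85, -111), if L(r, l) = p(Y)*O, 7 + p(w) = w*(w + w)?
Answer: -55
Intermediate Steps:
Y = 1 (Y = sqrt(1) = 1)
O = -11 (O = -3 - 1*8 = -3 - 8 = -11)
p(w) = -7 + 2*w**2 (p(w) = -7 + w*(w + w) = -7 + w*(2*w) = -7 + 2*w**2)
L(r, l) = 55 (L(r, l) = (-7 + 2*1**2)*(-11) = (-7 + 2*1)*(-11) = (-7 + 2)*(-11) = -5*(-11) = 55)
-L(-85, -111) = -1*55 = -55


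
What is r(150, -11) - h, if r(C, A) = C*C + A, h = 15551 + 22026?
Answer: -15088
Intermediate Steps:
h = 37577
r(C, A) = A + C**2 (r(C, A) = C**2 + A = A + C**2)
r(150, -11) - h = (-11 + 150**2) - 1*37577 = (-11 + 22500) - 37577 = 22489 - 37577 = -15088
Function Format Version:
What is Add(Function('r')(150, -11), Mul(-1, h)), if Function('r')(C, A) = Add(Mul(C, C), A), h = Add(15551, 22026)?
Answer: -15088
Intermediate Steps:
h = 37577
Function('r')(C, A) = Add(A, Pow(C, 2)) (Function('r')(C, A) = Add(Pow(C, 2), A) = Add(A, Pow(C, 2)))
Add(Function('r')(150, -11), Mul(-1, h)) = Add(Add(-11, Pow(150, 2)), Mul(-1, 37577)) = Add(Add(-11, 22500), -37577) = Add(22489, -37577) = -15088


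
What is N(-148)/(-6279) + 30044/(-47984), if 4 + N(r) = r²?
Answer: -103291323/25107628 ≈ -4.1139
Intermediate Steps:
N(r) = -4 + r²
N(-148)/(-6279) + 30044/(-47984) = (-4 + (-148)²)/(-6279) + 30044/(-47984) = (-4 + 21904)*(-1/6279) + 30044*(-1/47984) = 21900*(-1/6279) - 7511/11996 = -7300/2093 - 7511/11996 = -103291323/25107628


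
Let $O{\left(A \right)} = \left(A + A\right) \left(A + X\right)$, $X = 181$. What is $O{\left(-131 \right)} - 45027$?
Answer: $-58127$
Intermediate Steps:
$O{\left(A \right)} = 2 A \left(181 + A\right)$ ($O{\left(A \right)} = \left(A + A\right) \left(A + 181\right) = 2 A \left(181 + A\right)$)
$O{\left(-131 \right)} - 45027 = 2 \left(-131\right) \left(181 - 131\right) - 45027 = 2 \left(-131\right) 50 - 45027 = -13100 - 45027 = -58127$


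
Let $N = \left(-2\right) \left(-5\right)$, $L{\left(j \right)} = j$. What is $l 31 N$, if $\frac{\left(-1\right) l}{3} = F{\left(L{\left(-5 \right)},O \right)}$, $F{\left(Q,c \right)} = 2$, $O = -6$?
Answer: $-1860$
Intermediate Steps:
$N = 10$
$l = -6$ ($l = \left(-3\right) 2 = -6$)
$l 31 N = \left(-6\right) 31 \cdot 10 = \left(-186\right) 10 = -1860$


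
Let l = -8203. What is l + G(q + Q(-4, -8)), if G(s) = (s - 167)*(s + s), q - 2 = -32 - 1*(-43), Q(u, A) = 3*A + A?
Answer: -1135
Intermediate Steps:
Q(u, A) = 4*A
q = 13 (q = 2 + (-32 - 1*(-43)) = 2 + (-32 + 43) = 2 + 11 = 13)
G(s) = 2*s*(-167 + s) (G(s) = (-167 + s)*(2*s) = 2*s*(-167 + s))
l + G(q + Q(-4, -8)) = -8203 + 2*(13 + 4*(-8))*(-167 + (13 + 4*(-8))) = -8203 + 2*(13 - 32)*(-167 + (13 - 32)) = -8203 + 2*(-19)*(-167 - 19) = -8203 + 2*(-19)*(-186) = -8203 + 7068 = -1135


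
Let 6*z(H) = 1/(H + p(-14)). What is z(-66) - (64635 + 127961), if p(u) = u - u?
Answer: -76268017/396 ≈ -1.9260e+5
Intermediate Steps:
p(u) = 0
z(H) = 1/(6*H) (z(H) = 1/(6*(H + 0)) = 1/(6*H))
z(-66) - (64635 + 127961) = (⅙)/(-66) - (64635 + 127961) = (⅙)*(-1/66) - 1*192596 = -1/396 - 192596 = -76268017/396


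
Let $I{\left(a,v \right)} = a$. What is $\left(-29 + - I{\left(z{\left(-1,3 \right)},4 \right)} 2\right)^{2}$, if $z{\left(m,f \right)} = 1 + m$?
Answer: $841$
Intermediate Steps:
$\left(-29 + - I{\left(z{\left(-1,3 \right)},4 \right)} 2\right)^{2} = \left(-29 + - (1 - 1) 2\right)^{2} = \left(-29 + \left(-1\right) 0 \cdot 2\right)^{2} = \left(-29 + 0 \cdot 2\right)^{2} = \left(-29 + 0\right)^{2} = \left(-29\right)^{2} = 841$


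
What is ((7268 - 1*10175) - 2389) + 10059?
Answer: 4763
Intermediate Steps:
((7268 - 1*10175) - 2389) + 10059 = ((7268 - 10175) - 2389) + 10059 = (-2907 - 2389) + 10059 = -5296 + 10059 = 4763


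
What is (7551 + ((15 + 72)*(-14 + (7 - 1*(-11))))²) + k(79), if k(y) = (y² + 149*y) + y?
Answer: 146746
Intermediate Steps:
k(y) = y² + 150*y
(7551 + ((15 + 72)*(-14 + (7 - 1*(-11))))²) + k(79) = (7551 + ((15 + 72)*(-14 + (7 - 1*(-11))))²) + 79*(150 + 79) = (7551 + (87*(-14 + (7 + 11)))²) + 79*229 = (7551 + (87*(-14 + 18))²) + 18091 = (7551 + (87*4)²) + 18091 = (7551 + 348²) + 18091 = (7551 + 121104) + 18091 = 128655 + 18091 = 146746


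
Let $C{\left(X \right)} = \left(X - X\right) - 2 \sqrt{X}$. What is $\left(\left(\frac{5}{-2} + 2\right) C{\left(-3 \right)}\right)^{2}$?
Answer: $-3$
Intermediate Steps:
$C{\left(X \right)} = - 2 \sqrt{X}$ ($C{\left(X \right)} = 0 - 2 \sqrt{X} = - 2 \sqrt{X}$)
$\left(\left(\frac{5}{-2} + 2\right) C{\left(-3 \right)}\right)^{2} = \left(\left(\frac{5}{-2} + 2\right) \left(- 2 \sqrt{-3}\right)\right)^{2} = \left(\left(5 \left(- \frac{1}{2}\right) + 2\right) \left(- 2 i \sqrt{3}\right)\right)^{2} = \left(\left(- \frac{5}{2} + 2\right) \left(- 2 i \sqrt{3}\right)\right)^{2} = \left(- \frac{\left(-2\right) i \sqrt{3}}{2}\right)^{2} = \left(i \sqrt{3}\right)^{2} = -3$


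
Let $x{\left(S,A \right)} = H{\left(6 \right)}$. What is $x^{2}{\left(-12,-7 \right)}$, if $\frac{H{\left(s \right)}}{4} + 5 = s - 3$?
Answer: $64$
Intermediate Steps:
$H{\left(s \right)} = -32 + 4 s$ ($H{\left(s \right)} = -20 + 4 \left(s - 3\right) = -20 + 4 \left(-3 + s\right) = -20 + \left(-12 + 4 s\right) = -32 + 4 s$)
$x{\left(S,A \right)} = -8$ ($x{\left(S,A \right)} = -32 + 4 \cdot 6 = -32 + 24 = -8$)
$x^{2}{\left(-12,-7 \right)} = \left(-8\right)^{2} = 64$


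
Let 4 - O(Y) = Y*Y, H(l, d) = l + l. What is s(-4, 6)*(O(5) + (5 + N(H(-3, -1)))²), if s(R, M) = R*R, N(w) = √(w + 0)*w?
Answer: -3392 - 960*I*√6 ≈ -3392.0 - 2351.5*I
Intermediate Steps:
H(l, d) = 2*l
N(w) = w^(3/2) (N(w) = √w*w = w^(3/2))
s(R, M) = R²
O(Y) = 4 - Y² (O(Y) = 4 - Y*Y = 4 - Y²)
s(-4, 6)*(O(5) + (5 + N(H(-3, -1)))²) = (-4)²*((4 - 1*5²) + (5 + (2*(-3))^(3/2))²) = 16*((4 - 1*25) + (5 + (-6)^(3/2))²) = 16*((4 - 25) + (5 - 6*I*√6)²) = 16*(-21 + (5 - 6*I*√6)²) = -336 + 16*(5 - 6*I*√6)²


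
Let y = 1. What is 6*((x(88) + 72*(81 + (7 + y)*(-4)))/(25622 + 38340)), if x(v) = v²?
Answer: 33816/31981 ≈ 1.0574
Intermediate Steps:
6*((x(88) + 72*(81 + (7 + y)*(-4)))/(25622 + 38340)) = 6*((88² + 72*(81 + (7 + 1)*(-4)))/(25622 + 38340)) = 6*((7744 + 72*(81 + 8*(-4)))/63962) = 6*((7744 + 72*(81 - 32))*(1/63962)) = 6*((7744 + 72*49)*(1/63962)) = 6*((7744 + 3528)*(1/63962)) = 6*(11272*(1/63962)) = 6*(5636/31981) = 33816/31981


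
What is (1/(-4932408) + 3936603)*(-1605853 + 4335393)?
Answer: 13249823231545744855/1233102 ≈ 1.0745e+13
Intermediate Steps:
(1/(-4932408) + 3936603)*(-1605853 + 4335393) = (-1/4932408 + 3936603)*2729540 = (19416932130023/4932408)*2729540 = 13249823231545744855/1233102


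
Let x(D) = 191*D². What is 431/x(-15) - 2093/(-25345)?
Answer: 20174074/217840275 ≈ 0.092610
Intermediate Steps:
431/x(-15) - 2093/(-25345) = 431/((191*(-15)²)) - 2093/(-25345) = 431/((191*225)) - 2093*(-1/25345) = 431/42975 + 2093/25345 = 20174074/217840275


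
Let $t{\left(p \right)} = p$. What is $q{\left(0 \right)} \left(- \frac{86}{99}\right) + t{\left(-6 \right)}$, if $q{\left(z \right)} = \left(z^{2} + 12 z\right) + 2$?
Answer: $- \frac{766}{99} \approx -7.7374$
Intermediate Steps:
$q{\left(z \right)} = 2 + z^{2} + 12 z$
$q{\left(0 \right)} \left(- \frac{86}{99}\right) + t{\left(-6 \right)} = \left(2 + 0^{2} + 12 \cdot 0\right) \left(- \frac{86}{99}\right) - 6 = \left(2 + 0 + 0\right) \left(\left(-86\right) \frac{1}{99}\right) - 6 = 2 \left(- \frac{86}{99}\right) - 6 = - \frac{172}{99} - 6 = - \frac{766}{99}$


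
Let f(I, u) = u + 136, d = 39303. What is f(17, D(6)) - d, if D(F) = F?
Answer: -39161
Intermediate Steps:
f(I, u) = 136 + u
f(17, D(6)) - d = (136 + 6) - 1*39303 = 142 - 39303 = -39161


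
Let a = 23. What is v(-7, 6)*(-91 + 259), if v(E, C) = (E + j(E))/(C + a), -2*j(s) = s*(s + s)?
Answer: -9408/29 ≈ -324.41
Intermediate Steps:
j(s) = -s² (j(s) = -s*(s + s)/2 = -s*2*s/2 = -s²)
v(E, C) = (E - E²)/(23 + C) (v(E, C) = (E - E²)/(C + 23) = (E - E²)/(23 + C))
v(-7, 6)*(-91 + 259) = (-7*(1 - 1*(-7))/(23 + 6))*(-91 + 259) = -7*(1 + 7)/29*168 = -7*1/29*8*168 = -56/29*168 = -9408/29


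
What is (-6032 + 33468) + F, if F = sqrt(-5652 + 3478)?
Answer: 27436 + I*sqrt(2174) ≈ 27436.0 + 46.626*I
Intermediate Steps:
F = I*sqrt(2174) (F = sqrt(-2174) = I*sqrt(2174) ≈ 46.626*I)
(-6032 + 33468) + F = (-6032 + 33468) + I*sqrt(2174) = 27436 + I*sqrt(2174)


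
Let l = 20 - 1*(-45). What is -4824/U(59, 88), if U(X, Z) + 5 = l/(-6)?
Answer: 28944/95 ≈ 304.67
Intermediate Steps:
l = 65 (l = 20 + 45 = 65)
U(X, Z) = -95/6 (U(X, Z) = -5 + 65/(-6) = -5 + 65*(-⅙) = -5 - 65/6 = -95/6)
-4824/U(59, 88) = -4824/(-95/6) = -4824*(-6/95) = 28944/95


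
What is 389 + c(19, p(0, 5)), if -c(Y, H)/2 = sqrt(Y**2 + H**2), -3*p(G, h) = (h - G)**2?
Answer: 389 - 2*sqrt(3874)/3 ≈ 347.51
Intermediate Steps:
p(G, h) = -(h - G)**2/3
c(Y, H) = -2*sqrt(H**2 + Y**2) (c(Y, H) = -2*sqrt(Y**2 + H**2) = -2*sqrt(H**2 + Y**2))
389 + c(19, p(0, 5)) = 389 - 2*sqrt((-(0 - 1*5)**2/3)**2 + 19**2) = 389 - 2*sqrt((-(0 - 5)**2/3)**2 + 361) = 389 - 2*sqrt((-1/3*(-5)**2)**2 + 361) = 389 - 2*sqrt((-1/3*25)**2 + 361) = 389 - 2*sqrt((-25/3)**2 + 361) = 389 - 2*sqrt(625/9 + 361) = 389 - 2*sqrt(3874)/3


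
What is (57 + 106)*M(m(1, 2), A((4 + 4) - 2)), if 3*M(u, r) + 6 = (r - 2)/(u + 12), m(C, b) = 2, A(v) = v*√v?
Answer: -7009/21 + 163*√6/7 ≈ -276.72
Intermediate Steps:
A(v) = v^(3/2)
M(u, r) = -2 + (-2 + r)/(3*(12 + u)) (M(u, r) = -2 + ((r - 2)/(u + 12))/3 = -2 + ((-2 + r)/(12 + u))/3 = -2 + (-2 + r)/(3*(12 + u)))
(57 + 106)*M(m(1, 2), A((4 + 4) - 2)) = (57 + 106)*((-74 + ((4 + 4) - 2)^(3/2) - 6*2)/(3*(12 + 2))) = 163*((⅓)*(-74 + (8 - 2)^(3/2) - 12)/14) = 163*((⅓)*(1/14)*(-74 + 6^(3/2) - 12)) = 163*((⅓)*(1/14)*(-74 + 6*√6 - 12)) = 163*((⅓)*(1/14)*(-86 + 6*√6)) = 163*(-43/21 + √6/7) = -7009/21 + 163*√6/7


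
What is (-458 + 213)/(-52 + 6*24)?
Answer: -245/92 ≈ -2.6630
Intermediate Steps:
(-458 + 213)/(-52 + 6*24) = -245/(-52 + 144) = -245/92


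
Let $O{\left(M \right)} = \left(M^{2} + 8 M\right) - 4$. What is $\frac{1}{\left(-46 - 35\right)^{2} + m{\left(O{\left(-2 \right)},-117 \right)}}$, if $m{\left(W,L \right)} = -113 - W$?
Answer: $\frac{1}{6464} \approx 0.0001547$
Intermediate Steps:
$O{\left(M \right)} = -4 + M^{2} + 8 M$
$\frac{1}{\left(-46 - 35\right)^{2} + m{\left(O{\left(-2 \right)},-117 \right)}} = \frac{1}{\left(-46 - 35\right)^{2} - \left(113 - 16\right)} = \frac{1}{\left(-81\right)^{2} - 97} = \frac{1}{6561 - 97} = \frac{1}{6464}$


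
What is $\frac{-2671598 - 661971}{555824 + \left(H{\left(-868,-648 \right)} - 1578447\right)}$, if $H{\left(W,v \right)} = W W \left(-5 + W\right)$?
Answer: $\frac{3333569}{658761775} \approx 0.0050604$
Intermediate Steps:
$H{\left(W,v \right)} = W^{2} \left(-5 + W\right)$
$\frac{-2671598 - 661971}{555824 + \left(H{\left(-868,-648 \right)} - 1578447\right)} = \frac{-2671598 - 661971}{555824 + \left(\left(-868\right)^{2} \left(-5 - 868\right) - 1578447\right)} = - \frac{3333569}{555824 + \left(753424 \left(-873\right) - 1578447\right)} = - \frac{3333569}{555824 - 659317599} = - \frac{3333569}{-658761775} = \left(-3333569\right) \left(- \frac{1}{658761775}\right) = \frac{3333569}{658761775}$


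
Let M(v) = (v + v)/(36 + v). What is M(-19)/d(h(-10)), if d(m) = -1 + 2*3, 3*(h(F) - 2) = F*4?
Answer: -38/85 ≈ -0.44706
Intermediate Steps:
h(F) = 2 + 4*F/3 (h(F) = 2 + (F*4)/3 = 2 + (4*F)/3 = 2 + 4*F/3)
d(m) = 5 (d(m) = -1 + 6 = 5)
M(v) = 2*v/(36 + v) (M(v) = (2*v)/(36 + v) = 2*v/(36 + v))
M(-19)/d(h(-10)) = (2*(-19)/(36 - 19))/5 = (2*(-19)/17)*(⅕) = (2*(-19)*(1/17))*(⅕) = -38/17*⅕ = -38/85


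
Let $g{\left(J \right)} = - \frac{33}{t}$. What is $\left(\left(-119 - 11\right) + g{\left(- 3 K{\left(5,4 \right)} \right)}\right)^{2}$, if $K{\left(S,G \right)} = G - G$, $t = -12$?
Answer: $\frac{259081}{16} \approx 16193.0$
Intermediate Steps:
$K{\left(S,G \right)} = 0$
$g{\left(J \right)} = \frac{11}{4}$ ($g{\left(J \right)} = - \frac{33}{-12} = \left(-33\right) \left(- \frac{1}{12}\right) = \frac{11}{4}$)
$\left(\left(-119 - 11\right) + g{\left(- 3 K{\left(5,4 \right)} \right)}\right)^{2} = \left(\left(-119 - 11\right) + \frac{11}{4}\right)^{2} = \left(-130 + \frac{11}{4}\right)^{2} = \left(- \frac{509}{4}\right)^{2} = \frac{259081}{16}$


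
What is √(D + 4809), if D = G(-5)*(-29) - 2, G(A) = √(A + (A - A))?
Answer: √(4807 - 29*I*√5) ≈ 69.334 - 0.4676*I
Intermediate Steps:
G(A) = √A (G(A) = √(A + 0) = √A)
D = -2 - 29*I*√5 (D = √(-5)*(-29) - 2 = (I*√5)*(-29) - 2 = -29*I*√5 - 2 = -2 - 29*I*√5 ≈ -2.0 - 64.846*I)
√(D + 4809) = √((-2 - 29*I*√5) + 4809) = √(4807 - 29*I*√5)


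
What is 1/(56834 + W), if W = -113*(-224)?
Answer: 1/82146 ≈ 1.2173e-5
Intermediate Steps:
W = 25312
1/(56834 + W) = 1/(56834 + 25312) = 1/82146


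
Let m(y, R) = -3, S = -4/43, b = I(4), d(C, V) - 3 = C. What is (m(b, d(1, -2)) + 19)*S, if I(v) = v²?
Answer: -64/43 ≈ -1.4884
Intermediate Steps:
d(C, V) = 3 + C
b = 16 (b = 4² = 16)
S = -4/43 (S = -4*1/43 = -4/43 ≈ -0.093023)
(m(b, d(1, -2)) + 19)*S = (-3 + 19)*(-4/43) = 16*(-4/43) = -64/43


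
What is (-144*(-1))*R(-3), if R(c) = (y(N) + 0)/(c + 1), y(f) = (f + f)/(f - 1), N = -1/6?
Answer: -144/7 ≈ -20.571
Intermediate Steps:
N = -1/6 (N = -1*1/6 = -1/6 ≈ -0.16667)
y(f) = 2*f/(-1 + f) (y(f) = (2*f)/(-1 + f) = 2*f/(-1 + f))
R(c) = 2/(7*(1 + c)) (R(c) = (2*(-1/6)/(-1 - 1/6) + 0)/(c + 1) = (2*(-1/6)/(-7/6) + 0)/(1 + c) = (2*(-1/6)*(-6/7) + 0)/(1 + c) = (2/7 + 0)/(1 + c) = 2/(7*(1 + c)))
(-144*(-1))*R(-3) = (-144*(-1))*(2/(7*(1 - 3))) = (-36*(-4))*((2/7)/(-2)) = 144*((2/7)*(-1/2)) = 144*(-1/7) = -144/7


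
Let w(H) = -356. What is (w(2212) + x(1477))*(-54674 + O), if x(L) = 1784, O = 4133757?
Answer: 5824930524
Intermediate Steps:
(w(2212) + x(1477))*(-54674 + O) = (-356 + 1784)*(-54674 + 4133757) = 1428*4079083 = 5824930524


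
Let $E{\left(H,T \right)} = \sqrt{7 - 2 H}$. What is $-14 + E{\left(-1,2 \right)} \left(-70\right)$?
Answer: $-224$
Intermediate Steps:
$-14 + E{\left(-1,2 \right)} \left(-70\right) = -14 + \sqrt{7 - -2} \left(-70\right) = -14 + \sqrt{7 + 2} \left(-70\right) = -14 + \sqrt{9} \left(-70\right) = -14 + 3 \left(-70\right) = -14 - 210 = -224$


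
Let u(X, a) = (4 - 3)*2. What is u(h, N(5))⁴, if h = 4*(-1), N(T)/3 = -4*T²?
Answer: 16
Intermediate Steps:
N(T) = -12*T² (N(T) = 3*(-4*T²) = -12*T²)
h = -4
u(X, a) = 2 (u(X, a) = 1*2 = 2)
u(h, N(5))⁴ = 2⁴ = 16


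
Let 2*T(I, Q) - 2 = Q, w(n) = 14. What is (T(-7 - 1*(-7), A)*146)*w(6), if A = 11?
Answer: 13286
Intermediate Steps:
T(I, Q) = 1 + Q/2
(T(-7 - 1*(-7), A)*146)*w(6) = ((1 + (½)*11)*146)*14 = ((1 + 11/2)*146)*14 = ((13/2)*146)*14 = 949*14 = 13286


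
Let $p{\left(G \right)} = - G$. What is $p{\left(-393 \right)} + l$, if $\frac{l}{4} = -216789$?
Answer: $-866763$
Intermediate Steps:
$l = -867156$ ($l = 4 \left(-216789\right) = -867156$)
$p{\left(-393 \right)} + l = \left(-1\right) \left(-393\right) - 867156 = 393 - 867156 = -866763$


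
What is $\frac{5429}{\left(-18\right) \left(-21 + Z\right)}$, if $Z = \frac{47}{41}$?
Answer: $\frac{222589}{14652} \approx 15.192$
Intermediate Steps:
$Z = \frac{47}{41}$ ($Z = 47 \cdot \frac{1}{41} = \frac{47}{41} \approx 1.1463$)
$\frac{5429}{\left(-18\right) \left(-21 + Z\right)} = \frac{5429}{\left(-18\right) \left(-21 + \frac{47}{41}\right)} = \frac{5429}{\left(-18\right) \left(- \frac{814}{41}\right)} = \frac{5429}{\frac{14652}{41}} = 5429 \cdot \frac{41}{14652} = \frac{222589}{14652}$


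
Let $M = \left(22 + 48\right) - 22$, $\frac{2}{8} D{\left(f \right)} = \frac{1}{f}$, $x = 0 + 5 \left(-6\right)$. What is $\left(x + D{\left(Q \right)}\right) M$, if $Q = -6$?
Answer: $-1472$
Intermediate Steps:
$x = -30$ ($x = 0 - 30 = -30$)
$D{\left(f \right)} = \frac{4}{f}$
$M = 48$ ($M = 70 - 22 = 48$)
$\left(x + D{\left(Q \right)}\right) M = \left(-30 + \frac{4}{-6}\right) 48 = \left(-30 + 4 \left(- \frac{1}{6}\right)\right) 48 = \left(-30 - \frac{2}{3}\right) 48 = \left(- \frac{92}{3}\right) 48 = -1472$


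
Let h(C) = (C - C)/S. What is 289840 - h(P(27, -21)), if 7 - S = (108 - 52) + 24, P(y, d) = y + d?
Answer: 289840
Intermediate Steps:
P(y, d) = d + y
S = -73 (S = 7 - ((108 - 52) + 24) = 7 - (56 + 24) = 7 - 1*80 = 7 - 80 = -73)
h(C) = 0 (h(C) = (C - C)/(-73) = 0*(-1/73) = 0)
289840 - h(P(27, -21)) = 289840 - 1*0 = 289840 + 0 = 289840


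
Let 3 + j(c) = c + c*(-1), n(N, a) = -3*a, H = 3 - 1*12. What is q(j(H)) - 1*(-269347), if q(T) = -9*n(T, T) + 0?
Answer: 269266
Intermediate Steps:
H = -9 (H = 3 - 12 = -9)
j(c) = -3 (j(c) = -3 + (c + c*(-1)) = -3 + (c - c) = -3 + 0 = -3)
q(T) = 27*T (q(T) = -(-27)*T + 0 = 27*T + 0 = 27*T)
q(j(H)) - 1*(-269347) = 27*(-3) - 1*(-269347) = -81 + 269347 = 269266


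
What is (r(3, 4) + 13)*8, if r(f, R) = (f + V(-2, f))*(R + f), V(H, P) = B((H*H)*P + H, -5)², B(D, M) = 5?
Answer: 1672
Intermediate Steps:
V(H, P) = 25 (V(H, P) = 5² = 25)
r(f, R) = (25 + f)*(R + f) (r(f, R) = (f + 25)*(R + f) = (25 + f)*(R + f))
(r(3, 4) + 13)*8 = ((3² + 25*4 + 25*3 + 4*3) + 13)*8 = ((9 + 100 + 75 + 12) + 13)*8 = (196 + 13)*8 = 209*8 = 1672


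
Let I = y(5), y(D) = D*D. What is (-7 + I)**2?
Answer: 324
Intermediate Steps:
y(D) = D**2
I = 25 (I = 5**2 = 25)
(-7 + I)**2 = (-7 + 25)**2 = 18**2 = 324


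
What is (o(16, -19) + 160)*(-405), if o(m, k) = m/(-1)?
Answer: -58320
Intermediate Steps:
o(m, k) = -m (o(m, k) = m*(-1) = -m)
(o(16, -19) + 160)*(-405) = (-1*16 + 160)*(-405) = (-16 + 160)*(-405) = 144*(-405) = -58320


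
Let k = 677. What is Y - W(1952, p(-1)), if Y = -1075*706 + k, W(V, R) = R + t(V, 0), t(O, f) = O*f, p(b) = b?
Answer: -758272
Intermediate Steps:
W(V, R) = R (W(V, R) = R + V*0 = R + 0 = R)
Y = -758273 (Y = -1075*706 + 677 = -758950 + 677 = -758273)
Y - W(1952, p(-1)) = -758273 - 1*(-1) = -758273 + 1 = -758272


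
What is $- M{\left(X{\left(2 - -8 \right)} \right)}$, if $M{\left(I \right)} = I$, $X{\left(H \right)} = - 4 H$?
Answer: $40$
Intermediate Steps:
$- M{\left(X{\left(2 - -8 \right)} \right)} = - \left(-4\right) \left(2 - -8\right) = - \left(-4\right) \left(2 + 8\right) = - \left(-4\right) 10 = \left(-1\right) \left(-40\right) = 40$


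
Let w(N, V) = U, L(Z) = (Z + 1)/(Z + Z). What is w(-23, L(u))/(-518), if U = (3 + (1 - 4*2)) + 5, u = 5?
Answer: -1/518 ≈ -0.0019305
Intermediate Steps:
L(Z) = (1 + Z)/(2*Z) (L(Z) = (1 + Z)/((2*Z)) = (1 + Z)*(1/(2*Z)) = (1 + Z)/(2*Z))
U = 1 (U = (3 + (1 - 8)) + 5 = (3 - 7) + 5 = -4 + 5 = 1)
w(N, V) = 1
w(-23, L(u))/(-518) = 1/(-518) = 1*(-1/518) = -1/518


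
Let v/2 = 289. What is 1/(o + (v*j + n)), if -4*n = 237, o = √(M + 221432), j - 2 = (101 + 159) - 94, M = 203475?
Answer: 1552716/150676137529 - 16*√424907/150676137529 ≈ 1.0236e-5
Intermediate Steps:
v = 578 (v = 2*289 = 578)
j = 168 (j = 2 + ((101 + 159) - 94) = 2 + (260 - 94) = 2 + 166 = 168)
o = √424907 (o = √(203475 + 221432) = √424907 ≈ 651.85)
n = -237/4 (n = -¼*237 = -237/4 ≈ -59.250)
1/(o + (v*j + n)) = 1/(√424907 + (578*168 - 237/4)) = 1/(√424907 + (97104 - 237/4)) = 1/(√424907 + 388179/4) = 1/(388179/4 + √424907)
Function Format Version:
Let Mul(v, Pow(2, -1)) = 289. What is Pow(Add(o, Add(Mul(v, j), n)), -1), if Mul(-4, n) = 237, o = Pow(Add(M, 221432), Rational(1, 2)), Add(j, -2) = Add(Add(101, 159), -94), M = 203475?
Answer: Add(Rational(1552716, 150676137529), Mul(Rational(-16, 150676137529), Pow(424907, Rational(1, 2)))) ≈ 1.0236e-5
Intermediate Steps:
v = 578 (v = Mul(2, 289) = 578)
j = 168 (j = Add(2, Add(Add(101, 159), -94)) = Add(2, Add(260, -94)) = Add(2, 166) = 168)
o = Pow(424907, Rational(1, 2)) (o = Pow(Add(203475, 221432), Rational(1, 2)) = Pow(424907, Rational(1, 2)) ≈ 651.85)
n = Rational(-237, 4) (n = Mul(Rational(-1, 4), 237) = Rational(-237, 4) ≈ -59.250)
Pow(Add(o, Add(Mul(v, j), n)), -1) = Pow(Add(Pow(424907, Rational(1, 2)), Add(Mul(578, 168), Rational(-237, 4))), -1) = Pow(Add(Pow(424907, Rational(1, 2)), Add(97104, Rational(-237, 4))), -1) = Pow(Add(Pow(424907, Rational(1, 2)), Rational(388179, 4)), -1) = Pow(Add(Rational(388179, 4), Pow(424907, Rational(1, 2))), -1)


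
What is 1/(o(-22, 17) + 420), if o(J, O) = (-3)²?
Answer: 1/429 ≈ 0.0023310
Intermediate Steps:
o(J, O) = 9
1/(o(-22, 17) + 420) = 1/(9 + 420) = 1/429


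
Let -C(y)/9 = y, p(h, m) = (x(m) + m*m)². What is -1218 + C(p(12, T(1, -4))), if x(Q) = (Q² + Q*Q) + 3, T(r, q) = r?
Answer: -1542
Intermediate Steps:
x(Q) = 3 + 2*Q² (x(Q) = (Q² + Q²) + 3 = 2*Q² + 3 = 3 + 2*Q²)
p(h, m) = (3 + 3*m²)² (p(h, m) = ((3 + 2*m²) + m*m)² = ((3 + 2*m²) + m²)² = (3 + 3*m²)²)
C(y) = -9*y
-1218 + C(p(12, T(1, -4))) = -1218 - 81*(1 + 1²)² = -1218 - 81*(1 + 1)² = -1218 - 81*2² = -1218 - 81*4 = -1218 - 9*36 = -1218 - 324 = -1542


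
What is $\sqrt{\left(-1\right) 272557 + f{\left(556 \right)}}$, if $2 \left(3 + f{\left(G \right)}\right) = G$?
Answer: $i \sqrt{272282} \approx 521.81 i$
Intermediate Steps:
$f{\left(G \right)} = -3 + \frac{G}{2}$
$\sqrt{\left(-1\right) 272557 + f{\left(556 \right)}} = \sqrt{\left(-1\right) 272557 + \left(-3 + \frac{1}{2} \cdot 556\right)} = \sqrt{-272557 + \left(-3 + 278\right)} = \sqrt{-272557 + 275} = \sqrt{-272282} = i \sqrt{272282}$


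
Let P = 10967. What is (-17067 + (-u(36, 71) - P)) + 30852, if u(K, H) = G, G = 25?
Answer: 2793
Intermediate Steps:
u(K, H) = 25
(-17067 + (-u(36, 71) - P)) + 30852 = (-17067 + (-1*25 - 1*10967)) + 30852 = (-17067 + (-25 - 10967)) + 30852 = (-17067 - 10992) + 30852 = -28059 + 30852 = 2793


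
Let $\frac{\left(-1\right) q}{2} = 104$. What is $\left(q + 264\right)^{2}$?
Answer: $3136$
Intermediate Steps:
$q = -208$ ($q = \left(-2\right) 104 = -208$)
$\left(q + 264\right)^{2} = \left(-208 + 264\right)^{2} = 56^{2} = 3136$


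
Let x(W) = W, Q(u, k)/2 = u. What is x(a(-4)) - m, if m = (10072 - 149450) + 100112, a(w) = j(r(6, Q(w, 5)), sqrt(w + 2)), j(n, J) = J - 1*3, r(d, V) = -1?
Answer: 39263 + I*sqrt(2) ≈ 39263.0 + 1.4142*I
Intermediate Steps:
Q(u, k) = 2*u
j(n, J) = -3 + J (j(n, J) = J - 3 = -3 + J)
a(w) = -3 + sqrt(2 + w) (a(w) = -3 + sqrt(w + 2) = -3 + sqrt(2 + w))
m = -39266 (m = -139378 + 100112 = -39266)
x(a(-4)) - m = (-3 + sqrt(2 - 4)) - 1*(-39266) = (-3 + sqrt(-2)) + 39266 = (-3 + I*sqrt(2)) + 39266 = 39263 + I*sqrt(2)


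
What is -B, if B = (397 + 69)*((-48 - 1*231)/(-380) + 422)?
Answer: -37428887/190 ≈ -1.9699e+5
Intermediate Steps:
B = 37428887/190 (B = 466*((-48 - 231)*(-1/380) + 422) = 466*(-279*(-1/380) + 422) = 466*(279/380 + 422) = 466*(160639/380) = 37428887/190 ≈ 1.9699e+5)
-B = -1*37428887/190 = -37428887/190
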